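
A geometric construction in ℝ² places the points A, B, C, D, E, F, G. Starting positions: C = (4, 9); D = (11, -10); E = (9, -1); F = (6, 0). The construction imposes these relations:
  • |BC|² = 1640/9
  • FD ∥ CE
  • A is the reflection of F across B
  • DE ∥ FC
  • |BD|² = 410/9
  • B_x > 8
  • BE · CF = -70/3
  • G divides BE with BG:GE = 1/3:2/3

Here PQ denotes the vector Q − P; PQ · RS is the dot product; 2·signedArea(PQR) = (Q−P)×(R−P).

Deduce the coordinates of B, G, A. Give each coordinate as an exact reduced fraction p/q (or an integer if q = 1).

A = (34/3, -22/3)
B = (26/3, -11/3)
G = (79/9, -25/9)

1. B_x = 26/3  [line -2·x + 9·y + 151/3 = 0 ∩ |BC|² = 1640/9]
2. B_y = -11/3  [line -2·x + 9·y + 151/3 = 0 ∩ |BC|² = 1640/9]
   → B = (26/3, -11/3)
3. G_x = 79/9  [G divides BE with BG:GE = 1/3:2/3]
4. G_y = -25/9  [G divides BE with BG:GE = 1/3:2/3]
   → G = (79/9, -25/9)
5. A_x = 34/3  [A is the reflection of F across B]
6. A_y = -22/3  [A is the reflection of F across B]
   → A = (34/3, -22/3)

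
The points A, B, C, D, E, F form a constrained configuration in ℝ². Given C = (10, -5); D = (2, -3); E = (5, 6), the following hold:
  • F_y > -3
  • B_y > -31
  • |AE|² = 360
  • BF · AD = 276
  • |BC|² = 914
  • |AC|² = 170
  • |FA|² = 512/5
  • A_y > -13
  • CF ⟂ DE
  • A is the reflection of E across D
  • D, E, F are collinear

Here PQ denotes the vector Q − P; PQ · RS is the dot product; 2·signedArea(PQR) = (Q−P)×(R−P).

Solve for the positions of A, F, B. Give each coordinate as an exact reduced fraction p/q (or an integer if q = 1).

A = (-1, -12)
B = (-7, -30)
F = (11/5, -12/5)

1. A_x = -1  [A is the reflection of E across D]
2. A_y = -12  [A is the reflection of E across D]
   → A = (-1, -12)
3. F_x = 11/5  [D, E, F are collinear ∩ CF ⟂ DE]
4. F_y = -12/5  [D, E, F are collinear ∩ CF ⟂ DE]
   → F = (11/5, -12/5)
5. B_x = -7  [line -3·x + -9·y + -291 = 0 ∩ |BC|² = 914]
6. B_y = -30  [line -3·x + -9·y + -291 = 0 ∩ |BC|² = 914]
   → B = (-7, -30)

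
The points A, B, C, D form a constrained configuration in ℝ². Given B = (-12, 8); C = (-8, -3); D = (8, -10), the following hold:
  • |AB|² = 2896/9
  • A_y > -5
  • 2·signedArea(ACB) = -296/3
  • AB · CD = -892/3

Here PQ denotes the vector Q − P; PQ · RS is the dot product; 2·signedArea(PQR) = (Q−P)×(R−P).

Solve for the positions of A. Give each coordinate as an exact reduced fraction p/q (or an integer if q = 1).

A = (4/3, -4)

1. A_x = 4/3  [AB · CD = -892/3 ∩ 2·signedArea(ACB) = -296/3]
2. A_y = -4  [AB · CD = -892/3 ∩ 2·signedArea(ACB) = -296/3]
   → A = (4/3, -4)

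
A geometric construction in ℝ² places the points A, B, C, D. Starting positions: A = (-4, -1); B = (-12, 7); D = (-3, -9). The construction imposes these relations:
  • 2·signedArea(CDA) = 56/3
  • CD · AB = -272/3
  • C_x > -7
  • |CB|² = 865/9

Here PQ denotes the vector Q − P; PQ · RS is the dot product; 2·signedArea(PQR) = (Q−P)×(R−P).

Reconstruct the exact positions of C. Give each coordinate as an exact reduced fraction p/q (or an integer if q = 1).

1. C_x = -19/3  [2·signedArea(CDA) = 56/3 ∩ CD · AB = -272/3]
2. C_y = -1  [2·signedArea(CDA) = 56/3 ∩ CD · AB = -272/3]
   → C = (-19/3, -1)

C = (-19/3, -1)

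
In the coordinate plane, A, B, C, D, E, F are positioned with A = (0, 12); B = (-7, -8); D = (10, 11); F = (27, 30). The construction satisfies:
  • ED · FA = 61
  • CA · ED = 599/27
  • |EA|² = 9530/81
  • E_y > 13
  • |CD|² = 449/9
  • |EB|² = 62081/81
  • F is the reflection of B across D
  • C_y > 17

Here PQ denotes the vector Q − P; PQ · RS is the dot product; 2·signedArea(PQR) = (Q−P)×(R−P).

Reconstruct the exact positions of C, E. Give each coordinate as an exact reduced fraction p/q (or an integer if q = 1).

C = (37/3, 53/3)
E = (97/9, 119/9)

1. E_x = 97/9  [line 27·x + 18·y + -529 = 0 ∩ |EB|² = 62081/81]
2. E_y = 119/9  [line 27·x + 18·y + -529 = 0 ∩ |EB|² = 62081/81]
   → E = (97/9, 119/9)
3. C_x = 37/3  [line 7/9·x + 20/9·y + -1319/27 = 0 ∩ |CD|² = 449/9]
4. C_y = 53/3  [line 7/9·x + 20/9·y + -1319/27 = 0 ∩ |CD|² = 449/9]
   → C = (37/3, 53/3)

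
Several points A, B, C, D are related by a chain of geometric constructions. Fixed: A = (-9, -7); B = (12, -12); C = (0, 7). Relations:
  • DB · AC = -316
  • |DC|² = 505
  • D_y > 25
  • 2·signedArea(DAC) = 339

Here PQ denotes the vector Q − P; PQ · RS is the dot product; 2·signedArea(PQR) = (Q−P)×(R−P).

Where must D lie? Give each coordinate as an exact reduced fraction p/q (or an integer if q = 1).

D = (-12, 26)

1. D_x = -12  [DB · AC = -316 ∩ 2·signedArea(DAC) = 339]
2. D_y = 26  [DB · AC = -316 ∩ 2·signedArea(DAC) = 339]
   → D = (-12, 26)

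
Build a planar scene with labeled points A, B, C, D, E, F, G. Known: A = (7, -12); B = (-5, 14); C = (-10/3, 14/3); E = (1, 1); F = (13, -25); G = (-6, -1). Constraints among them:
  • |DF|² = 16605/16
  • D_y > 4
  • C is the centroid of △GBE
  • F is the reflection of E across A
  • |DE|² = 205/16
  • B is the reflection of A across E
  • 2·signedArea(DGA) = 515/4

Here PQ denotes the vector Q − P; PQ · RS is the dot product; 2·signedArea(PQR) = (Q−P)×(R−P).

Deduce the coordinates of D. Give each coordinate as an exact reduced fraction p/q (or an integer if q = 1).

1. D_x = -1/2  [line 11·x + 13·y + -199/4 = 0 ∩ |DE|² = 205/16]
2. D_y = 17/4  [line 11·x + 13·y + -199/4 = 0 ∩ |DE|² = 205/16]
   → D = (-1/2, 17/4)

D = (-1/2, 17/4)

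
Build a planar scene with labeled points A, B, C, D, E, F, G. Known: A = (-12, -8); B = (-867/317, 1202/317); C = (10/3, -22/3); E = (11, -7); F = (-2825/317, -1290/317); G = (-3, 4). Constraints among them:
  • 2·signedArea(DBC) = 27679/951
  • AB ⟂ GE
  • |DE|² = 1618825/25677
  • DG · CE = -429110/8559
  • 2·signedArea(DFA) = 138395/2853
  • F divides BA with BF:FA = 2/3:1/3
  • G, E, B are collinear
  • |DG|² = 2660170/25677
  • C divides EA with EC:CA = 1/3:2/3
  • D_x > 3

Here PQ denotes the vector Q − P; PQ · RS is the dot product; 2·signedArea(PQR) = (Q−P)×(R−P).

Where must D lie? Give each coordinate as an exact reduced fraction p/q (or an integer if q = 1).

1. D_x = 11030/2853  [2·signedArea(DFA) = 138395/2853 ∩ 2·signedArea(DBC) = 27679/951]
2. D_y = -10025/2853  [2·signedArea(DFA) = 138395/2853 ∩ 2·signedArea(DBC) = 27679/951]
   → D = (11030/2853, -10025/2853)

D = (11030/2853, -10025/2853)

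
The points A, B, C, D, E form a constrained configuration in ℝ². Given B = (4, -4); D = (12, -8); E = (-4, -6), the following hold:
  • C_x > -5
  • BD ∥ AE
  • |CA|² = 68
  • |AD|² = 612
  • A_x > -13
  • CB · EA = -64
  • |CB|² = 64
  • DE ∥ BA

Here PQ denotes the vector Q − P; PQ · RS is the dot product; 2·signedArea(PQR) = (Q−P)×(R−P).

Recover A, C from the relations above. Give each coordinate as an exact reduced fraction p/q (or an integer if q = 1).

1. A_x = -12  [BD ∥ AE ∩ DE ∥ BA]
2. A_y = -2  [BD ∥ AE ∩ DE ∥ BA]
   → A = (-12, -2)
3. C_x = -4  [line 8·x + -4·y + 16 = 0 ∩ |CA|² = 68]
4. C_y = -4  [line 8·x + -4·y + 16 = 0 ∩ |CA|² = 68]
   → C = (-4, -4)

A = (-12, -2)
C = (-4, -4)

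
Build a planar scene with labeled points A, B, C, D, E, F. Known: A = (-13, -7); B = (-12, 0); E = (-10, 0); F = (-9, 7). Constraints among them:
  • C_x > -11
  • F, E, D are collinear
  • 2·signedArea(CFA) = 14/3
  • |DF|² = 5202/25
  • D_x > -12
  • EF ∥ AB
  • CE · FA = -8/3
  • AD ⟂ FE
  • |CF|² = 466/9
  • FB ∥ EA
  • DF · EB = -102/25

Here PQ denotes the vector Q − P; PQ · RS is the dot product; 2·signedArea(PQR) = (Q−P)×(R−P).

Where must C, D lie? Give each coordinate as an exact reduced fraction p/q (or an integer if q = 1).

C = (-32/3, 0)
D = (-276/25, -182/25)

1. C_x = -32/3  [2·signedArea(CFA) = 14/3 ∩ CE · FA = -8/3]
2. C_y = 0  [2·signedArea(CFA) = 14/3 ∩ CE · FA = -8/3]
   → C = (-32/3, 0)
3. D_x = -276/25  [F, E, D are collinear ∩ AD ⟂ FE]
4. D_y = -182/25  [F, E, D are collinear ∩ AD ⟂ FE]
   → D = (-276/25, -182/25)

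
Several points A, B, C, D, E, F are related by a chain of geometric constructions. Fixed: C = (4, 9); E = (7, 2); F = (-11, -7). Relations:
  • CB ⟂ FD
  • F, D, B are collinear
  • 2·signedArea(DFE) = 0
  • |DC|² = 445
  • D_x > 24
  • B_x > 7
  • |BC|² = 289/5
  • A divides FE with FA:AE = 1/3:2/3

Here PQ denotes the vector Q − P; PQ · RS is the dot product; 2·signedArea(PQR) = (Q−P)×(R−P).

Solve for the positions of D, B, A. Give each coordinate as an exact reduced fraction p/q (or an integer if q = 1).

A = (-5, -4)
B = (37/5, 11/5)
D = (25, 11)

1. D_x = 25  [line -9·x + 18·y + 27 = 0 ∩ |DC|² = 445]
2. D_y = 11  [line -9·x + 18·y + 27 = 0 ∩ |DC|² = 445]
   → D = (25, 11)
3. B_x = 37/5  [F, D, B are collinear ∩ CB ⟂ FD]
4. B_y = 11/5  [F, D, B are collinear ∩ CB ⟂ FD]
   → B = (37/5, 11/5)
5. A_x = -5  [A divides FE with FA:AE = 1/3:2/3]
6. A_y = -4  [A divides FE with FA:AE = 1/3:2/3]
   → A = (-5, -4)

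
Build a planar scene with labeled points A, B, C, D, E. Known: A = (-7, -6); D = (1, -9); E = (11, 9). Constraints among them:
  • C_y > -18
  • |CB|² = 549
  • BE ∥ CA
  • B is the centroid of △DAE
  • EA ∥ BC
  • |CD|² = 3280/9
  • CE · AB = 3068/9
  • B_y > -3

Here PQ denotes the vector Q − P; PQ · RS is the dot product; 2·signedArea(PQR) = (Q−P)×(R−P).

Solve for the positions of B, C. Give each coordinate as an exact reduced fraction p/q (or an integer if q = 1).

B = (5/3, -2)
C = (-49/3, -17)

1. B_x = 5/3  [B is the centroid of △DAE]
2. B_y = -2  [B is the centroid of △DAE]
   → B = (5/3, -2)
3. C_x = -49/3  [BE ∥ CA ∩ EA ∥ BC]
4. C_y = -17  [BE ∥ CA ∩ EA ∥ BC]
   → C = (-49/3, -17)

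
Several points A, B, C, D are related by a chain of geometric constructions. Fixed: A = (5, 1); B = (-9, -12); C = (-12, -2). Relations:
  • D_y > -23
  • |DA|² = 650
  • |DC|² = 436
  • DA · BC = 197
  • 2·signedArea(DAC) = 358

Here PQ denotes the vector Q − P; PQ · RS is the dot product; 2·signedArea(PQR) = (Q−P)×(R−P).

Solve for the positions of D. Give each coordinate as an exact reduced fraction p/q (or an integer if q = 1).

1. D_x = -6  [DA · BC = 197 ∩ 2·signedArea(DAC) = 358]
2. D_y = -22  [DA · BC = 197 ∩ 2·signedArea(DAC) = 358]
   → D = (-6, -22)

D = (-6, -22)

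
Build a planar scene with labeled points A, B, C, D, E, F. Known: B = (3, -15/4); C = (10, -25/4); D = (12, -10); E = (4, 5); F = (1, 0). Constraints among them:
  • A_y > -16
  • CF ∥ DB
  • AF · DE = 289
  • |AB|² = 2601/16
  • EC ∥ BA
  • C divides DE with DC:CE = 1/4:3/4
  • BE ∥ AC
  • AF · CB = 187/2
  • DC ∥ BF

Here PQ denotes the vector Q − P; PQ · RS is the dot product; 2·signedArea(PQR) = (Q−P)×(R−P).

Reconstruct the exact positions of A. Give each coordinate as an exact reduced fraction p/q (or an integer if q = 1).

1. A_x = 9  [BE ∥ AC ∩ EC ∥ BA]
2. A_y = -15  [BE ∥ AC ∩ EC ∥ BA]
   → A = (9, -15)

A = (9, -15)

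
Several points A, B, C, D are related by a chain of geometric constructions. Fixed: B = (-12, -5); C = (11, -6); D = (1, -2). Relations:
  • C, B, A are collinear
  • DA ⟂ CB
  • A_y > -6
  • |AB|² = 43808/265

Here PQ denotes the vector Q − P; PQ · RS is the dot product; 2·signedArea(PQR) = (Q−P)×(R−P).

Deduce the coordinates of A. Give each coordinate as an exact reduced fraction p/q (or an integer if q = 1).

A = (224/265, -1473/265)

1. A_x = 224/265  [C, B, A are collinear ∩ DA ⟂ CB]
2. A_y = -1473/265  [C, B, A are collinear ∩ DA ⟂ CB]
   → A = (224/265, -1473/265)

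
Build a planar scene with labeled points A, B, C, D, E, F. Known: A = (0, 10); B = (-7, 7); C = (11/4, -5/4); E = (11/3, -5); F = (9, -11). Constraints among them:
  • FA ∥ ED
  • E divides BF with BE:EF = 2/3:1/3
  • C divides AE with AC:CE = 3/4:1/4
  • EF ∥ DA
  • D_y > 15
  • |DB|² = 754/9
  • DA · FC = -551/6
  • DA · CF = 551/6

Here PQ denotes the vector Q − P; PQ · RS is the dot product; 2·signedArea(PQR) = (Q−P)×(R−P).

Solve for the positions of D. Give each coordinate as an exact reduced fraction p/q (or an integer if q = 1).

D = (-16/3, 16)

1. D_x = -16/3  [EF ∥ DA ∩ FA ∥ ED]
2. D_y = 16  [EF ∥ DA ∩ FA ∥ ED]
   → D = (-16/3, 16)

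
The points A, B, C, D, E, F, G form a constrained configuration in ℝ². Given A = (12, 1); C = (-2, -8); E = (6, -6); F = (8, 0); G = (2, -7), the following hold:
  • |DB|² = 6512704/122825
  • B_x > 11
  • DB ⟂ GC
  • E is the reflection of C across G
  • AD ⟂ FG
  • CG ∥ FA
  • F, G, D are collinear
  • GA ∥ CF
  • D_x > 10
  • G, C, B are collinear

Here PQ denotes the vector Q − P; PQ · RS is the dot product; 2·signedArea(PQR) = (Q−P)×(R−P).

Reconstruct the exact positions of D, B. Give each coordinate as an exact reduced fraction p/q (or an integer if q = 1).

1. D_x = 866/85  [F, G, D are collinear ∩ AD ⟂ FG]
2. D_y = 217/85  [F, G, D are collinear ∩ AD ⟂ FG]
   → D = (866/85, 217/85)
3. B_x = 17274/1445  [G, C, B are collinear ∩ DB ⟂ GC]
4. B_y = -6519/1445  [G, C, B are collinear ∩ DB ⟂ GC]
   → B = (17274/1445, -6519/1445)

B = (17274/1445, -6519/1445)
D = (866/85, 217/85)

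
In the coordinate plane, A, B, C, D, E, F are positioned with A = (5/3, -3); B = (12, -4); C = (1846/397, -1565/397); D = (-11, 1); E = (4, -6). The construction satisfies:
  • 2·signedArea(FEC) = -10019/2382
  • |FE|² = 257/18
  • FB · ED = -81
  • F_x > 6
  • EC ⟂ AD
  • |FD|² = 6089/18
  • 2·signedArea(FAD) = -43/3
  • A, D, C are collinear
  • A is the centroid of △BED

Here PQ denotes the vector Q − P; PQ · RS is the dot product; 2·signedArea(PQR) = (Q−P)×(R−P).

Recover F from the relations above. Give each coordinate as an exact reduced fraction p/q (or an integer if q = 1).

1. F_x = 41/6  [2·signedArea(FEC) = -10019/2382 ∩ FB · ED = -81]
2. F_y = -7/2  [2·signedArea(FEC) = -10019/2382 ∩ FB · ED = -81]
   → F = (41/6, -7/2)

F = (41/6, -7/2)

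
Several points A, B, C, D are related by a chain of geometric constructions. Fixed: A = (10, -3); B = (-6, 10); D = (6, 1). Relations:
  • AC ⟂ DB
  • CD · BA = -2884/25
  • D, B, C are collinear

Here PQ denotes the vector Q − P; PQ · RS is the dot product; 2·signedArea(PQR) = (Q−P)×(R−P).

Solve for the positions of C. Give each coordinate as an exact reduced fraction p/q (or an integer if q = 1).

C = (262/25, -59/25)

1. C_x = 262/25  [D, B, C are collinear ∩ AC ⟂ DB]
2. C_y = -59/25  [D, B, C are collinear ∩ AC ⟂ DB]
   → C = (262/25, -59/25)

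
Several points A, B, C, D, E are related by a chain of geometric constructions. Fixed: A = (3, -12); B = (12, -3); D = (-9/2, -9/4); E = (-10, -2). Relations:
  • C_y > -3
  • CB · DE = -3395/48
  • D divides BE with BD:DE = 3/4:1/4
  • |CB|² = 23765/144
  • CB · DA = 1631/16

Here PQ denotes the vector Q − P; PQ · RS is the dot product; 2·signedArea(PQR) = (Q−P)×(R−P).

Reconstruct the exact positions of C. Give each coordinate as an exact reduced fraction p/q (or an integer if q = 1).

C = (-5/6, -29/12)

1. C_x = -5/6  [CB · DA = 1631/16 ∩ CB · DE = -3395/48]
2. C_y = -29/12  [CB · DA = 1631/16 ∩ CB · DE = -3395/48]
   → C = (-5/6, -29/12)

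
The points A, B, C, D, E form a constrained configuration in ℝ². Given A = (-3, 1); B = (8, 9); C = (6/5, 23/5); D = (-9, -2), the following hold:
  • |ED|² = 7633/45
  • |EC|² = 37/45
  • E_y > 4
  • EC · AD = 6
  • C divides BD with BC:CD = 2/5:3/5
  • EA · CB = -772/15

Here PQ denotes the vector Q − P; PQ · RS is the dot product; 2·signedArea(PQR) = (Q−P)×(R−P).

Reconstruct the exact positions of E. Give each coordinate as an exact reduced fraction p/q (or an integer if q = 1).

1. E_x = 31/15  [EC · AD = 6 ∩ EA · CB = -772/15]
2. E_y = 73/15  [EC · AD = 6 ∩ EA · CB = -772/15]
   → E = (31/15, 73/15)

E = (31/15, 73/15)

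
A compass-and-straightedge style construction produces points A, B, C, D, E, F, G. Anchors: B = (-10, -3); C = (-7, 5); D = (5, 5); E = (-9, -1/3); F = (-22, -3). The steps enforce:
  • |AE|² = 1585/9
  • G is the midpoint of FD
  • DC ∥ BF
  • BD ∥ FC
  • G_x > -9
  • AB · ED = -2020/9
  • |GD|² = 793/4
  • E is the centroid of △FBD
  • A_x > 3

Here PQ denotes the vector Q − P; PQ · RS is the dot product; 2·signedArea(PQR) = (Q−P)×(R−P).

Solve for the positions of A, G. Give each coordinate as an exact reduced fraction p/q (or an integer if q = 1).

1. A_x = 4  [line -14·x + -16/3·y + 616/9 = 0 ∩ |AE|² = 1585/9]
2. A_y = 7/3  [line -14·x + -16/3·y + 616/9 = 0 ∩ |AE|² = 1585/9]
   → A = (4, 7/3)
3. G_x = -17/2  [G is the midpoint of FD]
4. G_y = 1  [G is the midpoint of FD]
   → G = (-17/2, 1)

A = (4, 7/3)
G = (-17/2, 1)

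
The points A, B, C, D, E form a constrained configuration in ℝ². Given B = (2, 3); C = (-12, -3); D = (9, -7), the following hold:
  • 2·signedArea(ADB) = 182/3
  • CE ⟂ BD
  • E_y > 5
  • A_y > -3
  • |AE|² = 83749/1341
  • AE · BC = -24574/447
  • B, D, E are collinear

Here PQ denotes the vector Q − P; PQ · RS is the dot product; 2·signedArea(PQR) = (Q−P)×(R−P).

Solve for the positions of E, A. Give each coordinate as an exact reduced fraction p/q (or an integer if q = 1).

A = (-1/3, -7/3)
E = (32/149, 827/149)

1. E_x = 32/149  [B, D, E are collinear ∩ CE ⟂ BD]
2. E_y = 827/149  [B, D, E are collinear ∩ CE ⟂ BD]
   → E = (32/149, 827/149)
3. A_x = -1/3  [2·signedArea(ADB) = 182/3 ∩ AE · BC = -24574/447]
4. A_y = -7/3  [2·signedArea(ADB) = 182/3 ∩ AE · BC = -24574/447]
   → A = (-1/3, -7/3)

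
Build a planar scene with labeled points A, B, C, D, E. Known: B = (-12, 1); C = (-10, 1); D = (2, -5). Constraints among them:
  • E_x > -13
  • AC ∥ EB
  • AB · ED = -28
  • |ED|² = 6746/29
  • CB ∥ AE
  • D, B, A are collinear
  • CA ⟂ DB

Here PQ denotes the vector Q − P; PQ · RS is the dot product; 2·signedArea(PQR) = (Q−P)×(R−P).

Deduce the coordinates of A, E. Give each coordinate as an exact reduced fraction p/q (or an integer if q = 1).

1. A_x = -299/29  [D, B, A are collinear ∩ CA ⟂ DB]
2. A_y = 8/29  [D, B, A are collinear ∩ CA ⟂ DB]
   → A = (-299/29, 8/29)
3. E_x = -357/29  [AC ∥ EB ∩ CB ∥ AE]
4. E_y = 8/29  [AC ∥ EB ∩ CB ∥ AE]
   → E = (-357/29, 8/29)

A = (-299/29, 8/29)
E = (-357/29, 8/29)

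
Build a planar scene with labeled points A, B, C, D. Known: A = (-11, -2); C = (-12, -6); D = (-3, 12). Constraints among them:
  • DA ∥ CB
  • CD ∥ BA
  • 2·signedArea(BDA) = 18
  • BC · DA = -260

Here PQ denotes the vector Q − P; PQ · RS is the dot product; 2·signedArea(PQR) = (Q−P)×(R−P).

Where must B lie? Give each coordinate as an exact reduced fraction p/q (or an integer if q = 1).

B = (-20, -20)

1. B_x = -20  [CD ∥ BA ∩ DA ∥ CB]
2. B_y = -20  [CD ∥ BA ∩ DA ∥ CB]
   → B = (-20, -20)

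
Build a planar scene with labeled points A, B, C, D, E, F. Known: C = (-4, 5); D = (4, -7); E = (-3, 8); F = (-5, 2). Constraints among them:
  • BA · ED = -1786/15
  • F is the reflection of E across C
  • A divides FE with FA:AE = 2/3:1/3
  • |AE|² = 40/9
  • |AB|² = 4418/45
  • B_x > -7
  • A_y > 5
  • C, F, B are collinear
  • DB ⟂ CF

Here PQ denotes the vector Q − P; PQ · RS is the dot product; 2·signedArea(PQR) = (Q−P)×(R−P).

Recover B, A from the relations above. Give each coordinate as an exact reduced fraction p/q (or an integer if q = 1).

1. B_x = -34/5  [C, F, B are collinear ∩ DB ⟂ CF]
2. B_y = -17/5  [C, F, B are collinear ∩ DB ⟂ CF]
   → B = (-34/5, -17/5)
3. A_x = -11/3  [A divides FE with FA:AE = 2/3:1/3]
4. A_y = 6  [A divides FE with FA:AE = 2/3:1/3]
   → A = (-11/3, 6)

A = (-11/3, 6)
B = (-34/5, -17/5)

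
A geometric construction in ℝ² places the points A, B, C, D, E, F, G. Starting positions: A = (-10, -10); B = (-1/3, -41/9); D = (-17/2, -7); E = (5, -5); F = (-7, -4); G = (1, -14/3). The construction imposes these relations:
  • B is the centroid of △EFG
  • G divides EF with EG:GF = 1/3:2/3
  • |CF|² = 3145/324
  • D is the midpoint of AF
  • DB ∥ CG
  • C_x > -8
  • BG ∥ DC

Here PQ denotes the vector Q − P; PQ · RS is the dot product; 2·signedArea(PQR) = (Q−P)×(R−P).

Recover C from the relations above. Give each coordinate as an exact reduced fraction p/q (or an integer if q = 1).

C = (-43/6, -64/9)

1. C_x = -43/6  [DB ∥ CG ∩ BG ∥ DC]
2. C_y = -64/9  [DB ∥ CG ∩ BG ∥ DC]
   → C = (-43/6, -64/9)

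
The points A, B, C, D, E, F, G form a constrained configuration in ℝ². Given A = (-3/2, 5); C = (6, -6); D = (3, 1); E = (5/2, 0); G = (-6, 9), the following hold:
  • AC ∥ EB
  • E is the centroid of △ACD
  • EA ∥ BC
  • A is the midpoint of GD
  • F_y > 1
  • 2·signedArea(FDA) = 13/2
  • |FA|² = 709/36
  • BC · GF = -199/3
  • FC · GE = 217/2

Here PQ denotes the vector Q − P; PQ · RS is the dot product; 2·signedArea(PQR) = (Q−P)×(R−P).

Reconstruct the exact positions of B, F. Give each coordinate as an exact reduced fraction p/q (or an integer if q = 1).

1. B_x = 10  [EA ∥ BC ∩ AC ∥ EB]
2. B_y = -11  [EA ∥ BC ∩ AC ∥ EB]
   → B = (10, -11)
3. F_x = 1  [2·signedArea(FDA) = 13/2 ∩ FC · GE = 217/2]
4. F_y = 4/3  [2·signedArea(FDA) = 13/2 ∩ FC · GE = 217/2]
   → F = (1, 4/3)

B = (10, -11)
F = (1, 4/3)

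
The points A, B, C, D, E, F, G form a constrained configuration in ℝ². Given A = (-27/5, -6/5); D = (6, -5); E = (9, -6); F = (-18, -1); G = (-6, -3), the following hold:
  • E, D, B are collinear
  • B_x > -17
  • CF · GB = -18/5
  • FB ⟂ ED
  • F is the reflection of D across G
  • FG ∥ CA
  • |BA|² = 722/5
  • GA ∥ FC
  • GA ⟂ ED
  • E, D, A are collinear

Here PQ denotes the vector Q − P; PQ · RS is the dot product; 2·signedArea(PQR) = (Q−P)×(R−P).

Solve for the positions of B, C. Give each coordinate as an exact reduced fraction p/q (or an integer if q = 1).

B = (-84/5, 13/5)
C = (-87/5, 4/5)

1. B_x = -84/5  [E, D, B are collinear ∩ FB ⟂ ED]
2. B_y = 13/5  [E, D, B are collinear ∩ FB ⟂ ED]
   → B = (-84/5, 13/5)
3. C_x = -87/5  [FG ∥ CA ∩ GA ∥ FC]
4. C_y = 4/5  [FG ∥ CA ∩ GA ∥ FC]
   → C = (-87/5, 4/5)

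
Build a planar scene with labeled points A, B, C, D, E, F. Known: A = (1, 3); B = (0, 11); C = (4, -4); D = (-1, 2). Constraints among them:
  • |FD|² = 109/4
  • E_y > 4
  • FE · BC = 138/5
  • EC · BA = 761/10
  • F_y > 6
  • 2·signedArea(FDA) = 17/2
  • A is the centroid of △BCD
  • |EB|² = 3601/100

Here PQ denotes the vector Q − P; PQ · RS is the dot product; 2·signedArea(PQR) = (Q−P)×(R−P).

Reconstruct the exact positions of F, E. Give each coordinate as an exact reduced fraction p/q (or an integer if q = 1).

1. F_x = 1/2  [line -1·x + 2·y + -27/2 = 0 ∩ |FD|² = 109/4]
2. F_y = 7  [line -1·x + 2·y + -27/2 = 0 ∩ |FD|² = 109/4]
   → F = (1/2, 7)
3. E_x = -1/10  [EC · BA = 761/10 ∩ FE · BC = 138/5]
4. E_y = 5  [EC · BA = 761/10 ∩ FE · BC = 138/5]
   → E = (-1/10, 5)

E = (-1/10, 5)
F = (1/2, 7)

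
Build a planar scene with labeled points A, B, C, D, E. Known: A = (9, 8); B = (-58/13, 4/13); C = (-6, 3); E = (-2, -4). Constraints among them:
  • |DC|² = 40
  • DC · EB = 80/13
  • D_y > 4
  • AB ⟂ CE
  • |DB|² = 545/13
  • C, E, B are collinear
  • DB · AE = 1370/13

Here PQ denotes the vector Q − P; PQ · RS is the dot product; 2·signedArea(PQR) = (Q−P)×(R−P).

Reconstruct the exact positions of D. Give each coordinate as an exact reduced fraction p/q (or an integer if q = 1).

1. D_x = 0  [DC · EB = 80/13 ∩ DB · AE = 1370/13]
2. D_y = 5  [DC · EB = 80/13 ∩ DB · AE = 1370/13]
   → D = (0, 5)

D = (0, 5)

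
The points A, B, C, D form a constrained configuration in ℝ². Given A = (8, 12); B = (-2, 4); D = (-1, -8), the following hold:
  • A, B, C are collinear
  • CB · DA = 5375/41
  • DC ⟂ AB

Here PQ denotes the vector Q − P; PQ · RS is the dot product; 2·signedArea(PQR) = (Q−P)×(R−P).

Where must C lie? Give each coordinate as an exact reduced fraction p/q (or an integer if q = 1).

C = (-297/41, -8/41)

1. C_x = -297/41  [A, B, C are collinear ∩ DC ⟂ AB]
2. C_y = -8/41  [A, B, C are collinear ∩ DC ⟂ AB]
   → C = (-297/41, -8/41)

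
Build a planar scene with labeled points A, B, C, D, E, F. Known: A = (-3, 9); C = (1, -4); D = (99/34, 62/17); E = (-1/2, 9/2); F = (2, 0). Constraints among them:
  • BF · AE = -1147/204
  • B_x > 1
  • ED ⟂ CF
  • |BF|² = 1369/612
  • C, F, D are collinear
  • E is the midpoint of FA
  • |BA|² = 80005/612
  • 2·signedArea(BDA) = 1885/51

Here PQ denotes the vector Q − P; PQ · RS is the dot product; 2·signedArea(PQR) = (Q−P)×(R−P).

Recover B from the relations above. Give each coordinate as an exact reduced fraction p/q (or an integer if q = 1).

B = (167/102, -74/51)

1. B_x = 167/102  [2·signedArea(BDA) = 1885/51 ∩ BF · AE = -1147/204]
2. B_y = -74/51  [2·signedArea(BDA) = 1885/51 ∩ BF · AE = -1147/204]
   → B = (167/102, -74/51)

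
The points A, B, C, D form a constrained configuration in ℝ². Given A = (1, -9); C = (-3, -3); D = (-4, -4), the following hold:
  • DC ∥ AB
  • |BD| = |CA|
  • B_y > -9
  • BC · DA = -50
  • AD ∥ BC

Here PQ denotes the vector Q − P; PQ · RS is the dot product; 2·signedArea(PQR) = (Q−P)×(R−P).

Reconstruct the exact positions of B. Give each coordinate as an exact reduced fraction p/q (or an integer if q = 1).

B = (2, -8)

1. B_x = 2  [AD ∥ BC ∩ DC ∥ AB]
2. B_y = -8  [AD ∥ BC ∩ DC ∥ AB]
   → B = (2, -8)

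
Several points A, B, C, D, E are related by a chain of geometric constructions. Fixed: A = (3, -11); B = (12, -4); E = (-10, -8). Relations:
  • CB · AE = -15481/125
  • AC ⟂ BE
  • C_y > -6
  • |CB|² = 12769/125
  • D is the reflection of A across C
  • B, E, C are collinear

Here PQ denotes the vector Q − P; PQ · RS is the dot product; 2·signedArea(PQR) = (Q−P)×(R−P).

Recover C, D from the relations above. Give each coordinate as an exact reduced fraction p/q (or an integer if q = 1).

1. C_x = 257/125  [B, E, C are collinear ∩ AC ⟂ BE]
2. C_y = -726/125  [B, E, C are collinear ∩ AC ⟂ BE]
   → C = (257/125, -726/125)
3. D_x = 139/125  [D is the reflection of A across C]
4. D_y = -77/125  [D is the reflection of A across C]
   → D = (139/125, -77/125)

C = (257/125, -726/125)
D = (139/125, -77/125)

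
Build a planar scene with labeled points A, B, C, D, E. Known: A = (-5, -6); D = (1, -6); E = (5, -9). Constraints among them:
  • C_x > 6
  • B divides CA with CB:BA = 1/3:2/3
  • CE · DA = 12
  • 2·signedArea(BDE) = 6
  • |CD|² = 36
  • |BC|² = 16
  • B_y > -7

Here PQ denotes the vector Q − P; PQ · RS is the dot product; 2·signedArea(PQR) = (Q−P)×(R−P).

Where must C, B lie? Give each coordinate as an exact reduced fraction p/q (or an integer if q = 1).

1. C_x = 7  [CE · DA = 12]
2. C_y = -6  [|CD|² = 36]
   → C = (7, -6)
3. B_x = 3  [B divides CA with CB:BA = 1/3:2/3]
4. B_y = -6  [B divides CA with CB:BA = 1/3:2/3]
   → B = (3, -6)

B = (3, -6)
C = (7, -6)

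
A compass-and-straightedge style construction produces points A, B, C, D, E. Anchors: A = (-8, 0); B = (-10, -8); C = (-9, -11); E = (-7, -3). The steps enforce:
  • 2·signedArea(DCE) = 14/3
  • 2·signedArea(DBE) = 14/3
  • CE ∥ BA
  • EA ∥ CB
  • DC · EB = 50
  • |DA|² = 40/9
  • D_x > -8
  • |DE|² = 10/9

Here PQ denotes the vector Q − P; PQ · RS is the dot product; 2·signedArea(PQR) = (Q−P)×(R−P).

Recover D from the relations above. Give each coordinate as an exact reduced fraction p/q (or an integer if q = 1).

1. D_x = -22/3  [DC · EB = 50 ∩ 2·signedArea(DCE) = 14/3]
2. D_y = -2  [DC · EB = 50 ∩ 2·signedArea(DCE) = 14/3]
   → D = (-22/3, -2)

D = (-22/3, -2)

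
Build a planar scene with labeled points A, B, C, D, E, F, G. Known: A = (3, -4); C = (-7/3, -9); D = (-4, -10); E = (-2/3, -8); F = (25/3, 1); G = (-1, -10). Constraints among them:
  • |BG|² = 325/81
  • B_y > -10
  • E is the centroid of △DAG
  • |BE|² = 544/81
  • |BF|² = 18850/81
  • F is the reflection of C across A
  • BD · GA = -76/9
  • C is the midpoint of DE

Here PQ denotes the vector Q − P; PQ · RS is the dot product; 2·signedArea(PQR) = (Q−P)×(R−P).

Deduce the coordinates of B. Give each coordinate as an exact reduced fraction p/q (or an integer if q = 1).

B = (-26/9, -28/3)

1. B_x = -26/9  [line -4·x + -6·y + -608/9 = 0 ∩ |BF|² = 18850/81]
2. B_y = -28/3  [line -4·x + -6·y + -608/9 = 0 ∩ |BF|² = 18850/81]
   → B = (-26/9, -28/3)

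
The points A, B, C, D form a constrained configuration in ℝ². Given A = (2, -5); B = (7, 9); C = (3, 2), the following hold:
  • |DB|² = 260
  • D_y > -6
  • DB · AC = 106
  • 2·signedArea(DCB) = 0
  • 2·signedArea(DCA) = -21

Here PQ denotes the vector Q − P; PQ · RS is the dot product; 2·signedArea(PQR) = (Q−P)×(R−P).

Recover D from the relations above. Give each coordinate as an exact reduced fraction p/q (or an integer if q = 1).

1. D_x = -1  [2·signedArea(DCB) = 0 ∩ 2·signedArea(DCA) = -21]
2. D_y = -5  [2·signedArea(DCB) = 0 ∩ 2·signedArea(DCA) = -21]
   → D = (-1, -5)

D = (-1, -5)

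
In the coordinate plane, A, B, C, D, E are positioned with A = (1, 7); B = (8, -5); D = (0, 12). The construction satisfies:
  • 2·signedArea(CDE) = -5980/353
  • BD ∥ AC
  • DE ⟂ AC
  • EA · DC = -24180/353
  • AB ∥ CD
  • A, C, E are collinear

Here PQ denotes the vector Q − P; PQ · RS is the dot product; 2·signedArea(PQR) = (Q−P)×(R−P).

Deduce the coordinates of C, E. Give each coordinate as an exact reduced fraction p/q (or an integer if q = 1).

1. C_x = -7  [AB ∥ CD ∩ BD ∥ AC]
2. C_y = 24  [AB ∥ CD ∩ BD ∥ AC]
   → C = (-7, 24)
3. E_x = -391/353  [A, C, E are collinear ∩ DE ⟂ AC]
4. E_y = 4052/353  [A, C, E are collinear ∩ DE ⟂ AC]
   → E = (-391/353, 4052/353)

C = (-7, 24)
E = (-391/353, 4052/353)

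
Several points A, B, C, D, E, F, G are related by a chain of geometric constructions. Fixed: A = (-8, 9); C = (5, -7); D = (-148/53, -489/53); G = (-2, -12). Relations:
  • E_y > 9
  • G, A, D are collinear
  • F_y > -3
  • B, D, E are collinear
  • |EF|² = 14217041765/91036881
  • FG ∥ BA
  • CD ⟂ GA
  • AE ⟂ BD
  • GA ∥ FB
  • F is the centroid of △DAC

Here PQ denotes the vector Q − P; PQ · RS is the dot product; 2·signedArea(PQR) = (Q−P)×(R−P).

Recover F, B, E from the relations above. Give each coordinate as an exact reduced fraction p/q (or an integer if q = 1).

1. F_x = -307/159  [F is the centroid of △DAC]
2. F_y = -383/159  [F is the centroid of △DAC]
   → F = (-307/159, -383/159)
3. B_x = -1261/159  [FG ∥ BA ∩ GA ∥ FB]
4. B_y = 2956/159  [FG ∥ BA ∩ GA ∥ FB]
   → B = (-1261/159, 2956/159)
5. E_x = -62915639/10115209  [B, D, E are collinear ∩ AE ⟂ BD]
6. E_y = 94362888/10115209  [B, D, E are collinear ∩ AE ⟂ BD]
   → E = (-62915639/10115209, 94362888/10115209)

B = (-1261/159, 2956/159)
E = (-62915639/10115209, 94362888/10115209)
F = (-307/159, -383/159)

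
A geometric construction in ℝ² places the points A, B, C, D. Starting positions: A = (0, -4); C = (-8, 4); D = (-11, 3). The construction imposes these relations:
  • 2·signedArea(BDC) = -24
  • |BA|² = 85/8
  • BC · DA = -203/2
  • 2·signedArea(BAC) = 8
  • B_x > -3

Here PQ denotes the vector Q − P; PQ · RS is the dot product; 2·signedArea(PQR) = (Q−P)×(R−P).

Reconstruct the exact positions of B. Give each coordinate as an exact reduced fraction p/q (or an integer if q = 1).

B = (-11/4, -9/4)

1. B_x = -11/4  [2·signedArea(BAC) = 8 ∩ 2·signedArea(BDC) = -24]
2. B_y = -9/4  [2·signedArea(BAC) = 8 ∩ 2·signedArea(BDC) = -24]
   → B = (-11/4, -9/4)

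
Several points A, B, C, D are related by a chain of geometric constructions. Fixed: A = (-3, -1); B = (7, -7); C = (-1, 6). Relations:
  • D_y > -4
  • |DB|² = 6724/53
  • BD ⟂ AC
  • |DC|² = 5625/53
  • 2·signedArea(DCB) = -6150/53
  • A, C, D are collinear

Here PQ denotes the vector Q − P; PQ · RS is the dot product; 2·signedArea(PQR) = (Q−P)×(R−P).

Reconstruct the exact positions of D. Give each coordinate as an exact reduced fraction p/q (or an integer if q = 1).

D = (-203/53, -207/53)

1. D_x = -203/53  [A, C, D are collinear ∩ BD ⟂ AC]
2. D_y = -207/53  [A, C, D are collinear ∩ BD ⟂ AC]
   → D = (-203/53, -207/53)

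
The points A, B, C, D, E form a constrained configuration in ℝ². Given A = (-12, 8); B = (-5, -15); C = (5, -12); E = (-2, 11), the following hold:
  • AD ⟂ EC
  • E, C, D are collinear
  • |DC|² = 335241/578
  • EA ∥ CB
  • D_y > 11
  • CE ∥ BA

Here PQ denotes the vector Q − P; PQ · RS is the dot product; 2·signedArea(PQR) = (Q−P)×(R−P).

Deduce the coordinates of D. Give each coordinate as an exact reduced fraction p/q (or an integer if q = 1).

1. D_x = -1163/578  [E, C, D are collinear ∩ AD ⟂ EC]
2. D_y = 6381/578  [E, C, D are collinear ∩ AD ⟂ EC]
   → D = (-1163/578, 6381/578)

D = (-1163/578, 6381/578)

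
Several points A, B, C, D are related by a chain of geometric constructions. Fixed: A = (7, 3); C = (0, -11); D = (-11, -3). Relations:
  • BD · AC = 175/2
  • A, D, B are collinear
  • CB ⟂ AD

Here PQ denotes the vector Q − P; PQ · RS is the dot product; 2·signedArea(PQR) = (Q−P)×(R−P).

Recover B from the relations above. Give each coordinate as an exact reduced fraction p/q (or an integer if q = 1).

B = (-7/2, -1/2)

1. B_x = -7/2  [A, D, B are collinear ∩ CB ⟂ AD]
2. B_y = -1/2  [A, D, B are collinear ∩ CB ⟂ AD]
   → B = (-7/2, -1/2)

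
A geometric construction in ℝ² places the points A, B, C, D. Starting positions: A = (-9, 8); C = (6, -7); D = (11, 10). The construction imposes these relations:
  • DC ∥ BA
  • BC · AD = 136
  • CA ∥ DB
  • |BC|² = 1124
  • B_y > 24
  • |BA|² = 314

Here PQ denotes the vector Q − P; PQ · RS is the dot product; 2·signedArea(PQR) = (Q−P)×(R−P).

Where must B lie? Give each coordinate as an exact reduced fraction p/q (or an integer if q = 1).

B = (-4, 25)

1. B_x = -4  [DC ∥ BA ∩ CA ∥ DB]
2. B_y = 25  [DC ∥ BA ∩ CA ∥ DB]
   → B = (-4, 25)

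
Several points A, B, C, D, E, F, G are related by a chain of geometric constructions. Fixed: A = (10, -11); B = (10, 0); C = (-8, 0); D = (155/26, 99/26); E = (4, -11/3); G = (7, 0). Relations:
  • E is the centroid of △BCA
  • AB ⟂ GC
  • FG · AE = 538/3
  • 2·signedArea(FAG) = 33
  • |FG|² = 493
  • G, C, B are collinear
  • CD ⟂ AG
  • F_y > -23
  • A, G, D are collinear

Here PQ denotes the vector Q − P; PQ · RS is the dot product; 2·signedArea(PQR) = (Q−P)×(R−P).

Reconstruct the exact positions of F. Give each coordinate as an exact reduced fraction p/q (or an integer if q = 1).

1. F_x = 10  [2·signedArea(FAG) = 33 ∩ FG · AE = 538/3]
2. F_y = -22  [2·signedArea(FAG) = 33 ∩ FG · AE = 538/3]
   → F = (10, -22)

F = (10, -22)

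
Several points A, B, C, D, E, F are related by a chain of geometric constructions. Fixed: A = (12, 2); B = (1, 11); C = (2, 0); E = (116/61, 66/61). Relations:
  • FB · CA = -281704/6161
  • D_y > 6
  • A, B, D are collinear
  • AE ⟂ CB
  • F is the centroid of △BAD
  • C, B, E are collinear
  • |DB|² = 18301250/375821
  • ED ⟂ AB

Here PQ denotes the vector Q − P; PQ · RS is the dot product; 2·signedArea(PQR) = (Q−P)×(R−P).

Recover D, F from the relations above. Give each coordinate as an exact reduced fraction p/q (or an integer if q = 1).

D = (39436/6161, 40546/6161)
F = (39843/6161, 40213/6161)

1. D_x = 39436/6161  [A, B, D are collinear ∩ ED ⟂ AB]
2. D_y = 40546/6161  [A, B, D are collinear ∩ ED ⟂ AB]
   → D = (39436/6161, 40546/6161)
3. F_x = 39843/6161  [F is the centroid of △BAD]
4. F_y = 40213/6161  [F is the centroid of △BAD]
   → F = (39843/6161, 40213/6161)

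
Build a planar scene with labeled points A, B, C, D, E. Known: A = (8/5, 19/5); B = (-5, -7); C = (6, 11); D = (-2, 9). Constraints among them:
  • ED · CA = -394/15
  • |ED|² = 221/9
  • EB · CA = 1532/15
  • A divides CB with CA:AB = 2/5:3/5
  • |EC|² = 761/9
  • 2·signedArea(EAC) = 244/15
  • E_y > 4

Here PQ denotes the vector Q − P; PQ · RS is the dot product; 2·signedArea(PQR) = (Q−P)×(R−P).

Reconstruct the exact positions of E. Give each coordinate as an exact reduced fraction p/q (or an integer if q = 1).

1. E_x = -1/3  [EB · CA = 1532/15 ∩ 2·signedArea(EAC) = 244/15]
2. E_y = 13/3  [EB · CA = 1532/15 ∩ 2·signedArea(EAC) = 244/15]
   → E = (-1/3, 13/3)

E = (-1/3, 13/3)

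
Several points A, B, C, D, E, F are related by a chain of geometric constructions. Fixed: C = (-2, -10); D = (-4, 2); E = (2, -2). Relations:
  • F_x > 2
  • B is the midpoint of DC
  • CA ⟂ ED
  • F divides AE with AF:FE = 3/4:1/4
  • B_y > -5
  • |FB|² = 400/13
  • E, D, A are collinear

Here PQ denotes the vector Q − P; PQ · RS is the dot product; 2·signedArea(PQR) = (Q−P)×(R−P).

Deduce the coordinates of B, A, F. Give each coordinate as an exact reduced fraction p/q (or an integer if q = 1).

A = (38/13, -34/13)
B = (-3, -4)
F = (29/13, -28/13)

1. B_x = -3  [B is the midpoint of DC]
2. B_y = -4  [B is the midpoint of DC]
   → B = (-3, -4)
3. A_x = 38/13  [E, D, A are collinear ∩ CA ⟂ ED]
4. A_y = -34/13  [E, D, A are collinear ∩ CA ⟂ ED]
   → A = (38/13, -34/13)
5. F_x = 29/13  [F divides AE with AF:FE = 3/4:1/4]
6. F_y = -28/13  [F divides AE with AF:FE = 3/4:1/4]
   → F = (29/13, -28/13)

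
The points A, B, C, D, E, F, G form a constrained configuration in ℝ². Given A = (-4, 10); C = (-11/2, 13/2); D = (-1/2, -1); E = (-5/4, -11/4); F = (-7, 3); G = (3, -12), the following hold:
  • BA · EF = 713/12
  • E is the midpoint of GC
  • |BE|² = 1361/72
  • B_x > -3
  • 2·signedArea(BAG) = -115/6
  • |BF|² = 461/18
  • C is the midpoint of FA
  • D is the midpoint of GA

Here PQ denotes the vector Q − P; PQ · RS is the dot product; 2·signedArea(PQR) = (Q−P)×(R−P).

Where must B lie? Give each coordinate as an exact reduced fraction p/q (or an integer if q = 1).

1. B_x = -13/6  [2·signedArea(BAG) = -115/6 ∩ BA · EF = 713/12]
2. B_y = 3/2  [2·signedArea(BAG) = -115/6 ∩ BA · EF = 713/12]
   → B = (-13/6, 3/2)

B = (-13/6, 3/2)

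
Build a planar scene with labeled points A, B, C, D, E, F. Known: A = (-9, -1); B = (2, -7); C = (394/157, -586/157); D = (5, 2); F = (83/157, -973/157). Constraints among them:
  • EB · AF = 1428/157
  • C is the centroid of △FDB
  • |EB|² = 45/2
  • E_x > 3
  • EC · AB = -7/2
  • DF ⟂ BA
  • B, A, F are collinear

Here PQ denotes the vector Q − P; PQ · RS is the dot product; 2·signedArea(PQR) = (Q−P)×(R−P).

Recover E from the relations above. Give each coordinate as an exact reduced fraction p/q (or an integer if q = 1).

1. E_x = 7/2  [line -11·x + 6·y + 107/2 = 0 ∩ |EB|² = 45/2]
2. E_y = -5/2  [line -11·x + 6·y + 107/2 = 0 ∩ |EB|² = 45/2]
   → E = (7/2, -5/2)

E = (7/2, -5/2)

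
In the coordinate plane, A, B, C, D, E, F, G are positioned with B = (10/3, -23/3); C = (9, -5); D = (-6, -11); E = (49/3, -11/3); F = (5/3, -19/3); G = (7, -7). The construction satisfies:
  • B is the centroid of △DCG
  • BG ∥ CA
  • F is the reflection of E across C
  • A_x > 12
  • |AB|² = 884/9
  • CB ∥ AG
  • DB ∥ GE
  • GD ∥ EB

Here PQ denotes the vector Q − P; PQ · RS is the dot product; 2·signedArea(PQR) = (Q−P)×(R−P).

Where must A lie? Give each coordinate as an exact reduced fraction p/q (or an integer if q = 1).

A = (38/3, -13/3)

1. A_x = 38/3  [CB ∥ AG ∩ BG ∥ CA]
2. A_y = -13/3  [CB ∥ AG ∩ BG ∥ CA]
   → A = (38/3, -13/3)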